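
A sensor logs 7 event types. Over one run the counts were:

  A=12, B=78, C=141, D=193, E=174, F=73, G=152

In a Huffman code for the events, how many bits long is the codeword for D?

2

Build the tree from the bottom:
merge A(12) and F(73): 85
merge B(78) and 85: 163
merge C(141) and G(152): 293
merge 163 and E(174): 337
merge D(193) and 293: 486
merge 337 and 486: 823
D sits 2 levels below the root, so its codeword is 2 bits.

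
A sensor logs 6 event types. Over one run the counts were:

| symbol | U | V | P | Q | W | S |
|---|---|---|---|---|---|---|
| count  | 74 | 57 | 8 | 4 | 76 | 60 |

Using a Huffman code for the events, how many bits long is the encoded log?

Greedily combine the two least-frequent nodes:
Q(4) + P(8) → 12
12 + V(57) → 69
S(60) + 69 → 129
U(74) + W(76) → 150
129 + 150 → 279
The encoded length is the sum of every internal node's weight: 12 + 69 + 129 + 150 + 279 = 639 bits.

639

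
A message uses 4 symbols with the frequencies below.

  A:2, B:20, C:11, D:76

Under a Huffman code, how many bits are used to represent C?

3

Repeatedly merge the two smallest:
merge A(2) and C(11): 13
merge 13 and B(20): 33
merge 33 and D(76): 109
C's leaf is at depth 3, giving a 3-bit codeword.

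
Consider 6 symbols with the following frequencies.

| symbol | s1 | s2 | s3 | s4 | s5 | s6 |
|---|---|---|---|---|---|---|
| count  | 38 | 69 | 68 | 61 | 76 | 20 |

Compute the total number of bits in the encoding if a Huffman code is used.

Merge the two smallest weights repeatedly:
combine s6(20), s1(38) → 58
combine 58, s4(61) → 119
combine s3(68), s2(69) → 137
combine s5(76), 119 → 195
combine 137, 195 → 332
The encoded length is the sum of every internal node's weight: 58 + 119 + 137 + 195 + 332 = 841 bits.

841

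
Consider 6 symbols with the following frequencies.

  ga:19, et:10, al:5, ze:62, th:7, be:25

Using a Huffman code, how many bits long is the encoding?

269

Build the Huffman tree bottom-up:
merge al(5) and th(7): 12
merge et(10) and 12: 22
merge ga(19) and 22: 41
merge be(25) and 41: 66
merge ze(62) and 66: 128
The encoded length is the sum of every internal node's weight: 12 + 22 + 41 + 66 + 128 = 269 bits.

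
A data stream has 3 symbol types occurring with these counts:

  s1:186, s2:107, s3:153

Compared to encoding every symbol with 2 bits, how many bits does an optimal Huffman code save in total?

Fixed-length: 2 bits × 446 symbols = 892 bits.
Huffman merges:
s2(107) + s3(153) → 260
s1(186) + 260 → 446
Huffman total = 260 + 446 = 706 bits.
Saving = 892 − 706 = 186 bits.

186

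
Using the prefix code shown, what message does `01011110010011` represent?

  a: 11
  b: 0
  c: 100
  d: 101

bdacca

Read left to right; each codeword is recognised as soon as it completes (prefix code):
  0→b | 101→d | 11→a | 100→c | 100→c | 11→a
Decoded message: bdacca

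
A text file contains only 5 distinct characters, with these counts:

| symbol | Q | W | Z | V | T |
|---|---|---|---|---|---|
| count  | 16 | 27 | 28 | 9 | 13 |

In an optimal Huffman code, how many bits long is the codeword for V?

Repeatedly merge the two smallest:
merge V(9) and T(13): 22
merge Q(16) and 22: 38
merge W(27) and Z(28): 55
merge 38 and 55: 93
V's leaf is at depth 3, giving a 3-bit codeword.

3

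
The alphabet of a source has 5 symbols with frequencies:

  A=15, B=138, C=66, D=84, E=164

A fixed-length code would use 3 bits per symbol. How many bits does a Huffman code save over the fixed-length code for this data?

Fixed-length: 3 bits × 467 symbols = 1401 bits.
Huffman merges:
merge A(15) and C(66): 81
merge 81 and D(84): 165
merge B(138) and E(164): 302
merge 165 and 302: 467
Huffman total = 81 + 165 + 302 + 467 = 1015 bits.
Saving = 1401 − 1015 = 386 bits.

386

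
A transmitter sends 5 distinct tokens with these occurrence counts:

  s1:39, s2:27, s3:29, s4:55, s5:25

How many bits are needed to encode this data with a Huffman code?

402

Greedily combine the two least-frequent nodes:
merge s5(25) and s2(27): 52
merge s3(29) and s1(39): 68
merge 52 and s4(55): 107
merge 68 and 107: 175
Each symbol's bit-cost is frequency × depth; summing gives 402 bits (equivalently 52 + 68 + 107 + 175).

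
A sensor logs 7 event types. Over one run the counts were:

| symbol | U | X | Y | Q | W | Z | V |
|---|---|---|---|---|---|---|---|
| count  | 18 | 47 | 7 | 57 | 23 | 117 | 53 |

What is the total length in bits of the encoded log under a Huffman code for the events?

805

Greedily combine the two least-frequent nodes:
merge Y(7) and U(18): 25
merge W(23) and 25: 48
merge X(47) and 48: 95
merge V(53) and Q(57): 110
merge 95 and 110: 205
merge Z(117) and 205: 322
The encoded length is the sum of every internal node's weight: 25 + 48 + 95 + 110 + 205 + 322 = 805 bits.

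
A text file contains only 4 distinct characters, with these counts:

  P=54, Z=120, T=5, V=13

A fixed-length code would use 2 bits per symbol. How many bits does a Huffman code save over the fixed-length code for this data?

Fixed-length: 2 bits × 192 symbols = 384 bits.
Huffman merges:
combine T(5), V(13) → 18
combine 18, P(54) → 72
combine 72, Z(120) → 192
Huffman total = 18 + 72 + 192 = 282 bits.
Saving = 384 − 282 = 102 bits.

102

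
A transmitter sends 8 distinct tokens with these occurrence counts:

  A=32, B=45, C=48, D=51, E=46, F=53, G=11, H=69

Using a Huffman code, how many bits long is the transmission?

Greedily combine the two least-frequent nodes:
combine G(11), A(32) → 43
combine 43, B(45) → 88
combine E(46), C(48) → 94
combine D(51), F(53) → 104
combine H(69), 88 → 157
combine 94, 104 → 198
combine 157, 198 → 355
Total encoded bits = sum of merged weights = 43 + 88 + 94 + 104 + 157 + 198 + 355 = 1039.

1039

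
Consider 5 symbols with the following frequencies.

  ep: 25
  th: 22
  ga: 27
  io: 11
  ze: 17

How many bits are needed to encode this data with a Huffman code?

232

Merge the two smallest weights repeatedly:
io(11) + ze(17) → 28
th(22) + ep(25) → 47
ga(27) + 28 → 55
47 + 55 → 102
The encoded length is the sum of every internal node's weight: 28 + 47 + 55 + 102 = 232 bits.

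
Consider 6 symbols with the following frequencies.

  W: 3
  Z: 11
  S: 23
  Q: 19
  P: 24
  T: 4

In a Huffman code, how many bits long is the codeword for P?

2

Build the tree from the bottom:
W(3) + T(4) → 7
7 + Z(11) → 18
18 + Q(19) → 37
S(23) + P(24) → 47
37 + 47 → 84
P's leaf is at depth 2, giving a 2-bit codeword.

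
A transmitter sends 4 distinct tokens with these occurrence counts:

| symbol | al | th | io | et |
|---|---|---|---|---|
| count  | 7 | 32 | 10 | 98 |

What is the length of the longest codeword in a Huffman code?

3

Merge the two lowest-weight nodes at each step:
al(7) + io(10) → 17
17 + th(32) → 49
49 + et(98) → 147
The rarest symbols sit at the bottom; the longest codeword is 3 bits.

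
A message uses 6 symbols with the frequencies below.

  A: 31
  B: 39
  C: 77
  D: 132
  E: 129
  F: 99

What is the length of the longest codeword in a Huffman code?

Merge the two lowest-weight nodes at each step:
A(31) + B(39) → 70
70 + C(77) → 147
F(99) + E(129) → 228
D(132) + 147 → 279
228 + 279 → 507
The first pair merged (A, B) ends up deepest, at depth 4.

4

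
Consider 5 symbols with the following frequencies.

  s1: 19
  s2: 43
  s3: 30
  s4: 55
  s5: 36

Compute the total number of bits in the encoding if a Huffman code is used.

Build the Huffman tree bottom-up:
combine s1(19), s3(30) → 49
combine s5(36), s2(43) → 79
combine 49, s4(55) → 104
combine 79, 104 → 183
Total encoded bits = sum of merged weights = 49 + 79 + 104 + 183 = 415.

415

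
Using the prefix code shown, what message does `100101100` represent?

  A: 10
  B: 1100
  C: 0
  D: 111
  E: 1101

Read left to right; each codeword is recognised as soon as it completes (prefix code):
  10→A | 0→C | 10→A | 1100→B
Decoded message: ACAB

ACAB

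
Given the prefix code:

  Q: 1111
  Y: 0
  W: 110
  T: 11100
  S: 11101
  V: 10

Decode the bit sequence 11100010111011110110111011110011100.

TYVSSVSTT

Read left to right; each codeword is recognised as soon as it completes (prefix code):
  11100→T | 0→Y | 10→V | 11101→S | 11101→S | 10→V | 11101→S | 11100→T | 11100→T
Decoded message: TYVSSVSTT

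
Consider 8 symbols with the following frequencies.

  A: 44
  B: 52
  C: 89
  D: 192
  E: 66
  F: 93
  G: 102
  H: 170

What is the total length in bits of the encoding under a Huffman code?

Build the Huffman tree bottom-up:
combine A(44), B(52) → 96
combine E(66), C(89) → 155
combine F(93), 96 → 189
combine G(102), 155 → 257
combine H(170), 189 → 359
combine D(192), 257 → 449
combine 359, 449 → 808
Each symbol's bit-cost is frequency × depth; summing gives 2313 bits (equivalently 96 + 155 + 189 + 257 + 359 + 449 + 808).

2313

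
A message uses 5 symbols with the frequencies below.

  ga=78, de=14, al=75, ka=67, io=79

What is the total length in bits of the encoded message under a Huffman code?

Greedily combine the two least-frequent nodes:
merge de(14) and ka(67): 81
merge al(75) and ga(78): 153
merge io(79) and 81: 160
merge 153 and 160: 313
The encoded length is the sum of every internal node's weight: 81 + 153 + 160 + 313 = 707 bits.

707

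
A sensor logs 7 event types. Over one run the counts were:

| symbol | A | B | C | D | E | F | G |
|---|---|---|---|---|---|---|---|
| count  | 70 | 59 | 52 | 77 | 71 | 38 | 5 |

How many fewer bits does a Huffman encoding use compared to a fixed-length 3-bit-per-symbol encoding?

Fixed-length: 3 bits × 372 symbols = 1116 bits.
Huffman merges:
combine G(5), F(38) → 43
combine 43, C(52) → 95
combine B(59), A(70) → 129
combine E(71), D(77) → 148
combine 95, 129 → 224
combine 148, 224 → 372
Huffman total = 43 + 95 + 129 + 148 + 224 + 372 = 1011 bits.
Saving = 1116 − 1011 = 105 bits.

105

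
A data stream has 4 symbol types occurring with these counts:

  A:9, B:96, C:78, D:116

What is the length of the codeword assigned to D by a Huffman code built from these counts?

1

Build the tree from the bottom:
combine A(9), C(78) → 87
combine 87, B(96) → 183
combine D(116), 183 → 299
D is merged only at the final step, so code length = 1.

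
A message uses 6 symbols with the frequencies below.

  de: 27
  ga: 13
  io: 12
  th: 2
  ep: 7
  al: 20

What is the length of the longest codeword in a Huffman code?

4

Merge the two lowest-weight nodes at each step:
merge th(2) and ep(7): 9
merge 9 and io(12): 21
merge ga(13) and al(20): 33
merge 21 and de(27): 48
merge 33 and 48: 81
Maximum depth reached is 4.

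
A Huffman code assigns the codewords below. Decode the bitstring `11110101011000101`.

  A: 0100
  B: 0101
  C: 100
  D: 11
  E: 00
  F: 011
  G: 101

DDBFEB

Read left to right; each codeword is recognised as soon as it completes (prefix code):
  11→D | 11→D | 0101→B | 011→F | 00→E | 0101→B
Decoded message: DDBFEB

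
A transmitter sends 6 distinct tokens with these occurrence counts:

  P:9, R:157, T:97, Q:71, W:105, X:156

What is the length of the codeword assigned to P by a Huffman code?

Build the tree from the bottom:
merge P(9) and Q(71): 80
merge 80 and T(97): 177
merge W(105) and X(156): 261
merge R(157) and 177: 334
merge 261 and 334: 595
The subtree containing P is merged 4 times, so code length = 4.

4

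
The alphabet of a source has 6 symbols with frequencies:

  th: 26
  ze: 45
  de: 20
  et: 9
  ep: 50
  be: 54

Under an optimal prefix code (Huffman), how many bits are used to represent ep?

2

Repeatedly merge the two smallest:
merge et(9) and de(20): 29
merge th(26) and 29: 55
merge ze(45) and ep(50): 95
merge be(54) and 55: 109
merge 95 and 109: 204
ep's leaf is at depth 2, giving a 2-bit codeword.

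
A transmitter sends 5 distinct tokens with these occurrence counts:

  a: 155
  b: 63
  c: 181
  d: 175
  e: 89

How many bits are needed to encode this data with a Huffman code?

1478

Build the Huffman tree bottom-up:
combine b(63), e(89) → 152
combine 152, a(155) → 307
combine d(175), c(181) → 356
combine 307, 356 → 663
The encoded length is the sum of every internal node's weight: 152 + 307 + 356 + 663 = 1478 bits.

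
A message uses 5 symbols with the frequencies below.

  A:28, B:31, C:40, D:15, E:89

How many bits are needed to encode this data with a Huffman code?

431

Build the Huffman tree bottom-up:
merge D(15) and A(28): 43
merge B(31) and C(40): 71
merge 43 and 71: 114
merge E(89) and 114: 203
Each symbol's bit-cost is frequency × depth; summing gives 431 bits (equivalently 43 + 71 + 114 + 203).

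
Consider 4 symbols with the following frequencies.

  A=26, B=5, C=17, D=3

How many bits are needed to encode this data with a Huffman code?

Build the Huffman tree bottom-up:
merge D(3) and B(5): 8
merge 8 and C(17): 25
merge 25 and A(26): 51
Each symbol's bit-cost is frequency × depth; summing gives 84 bits (equivalently 8 + 25 + 51).

84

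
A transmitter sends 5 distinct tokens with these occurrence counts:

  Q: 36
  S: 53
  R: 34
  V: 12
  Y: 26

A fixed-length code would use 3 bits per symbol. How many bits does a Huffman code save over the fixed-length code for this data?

Fixed-length: 3 bits × 161 symbols = 483 bits.
Huffman merges:
V(12) + Y(26) → 38
R(34) + Q(36) → 70
38 + S(53) → 91
70 + 91 → 161
Huffman total = 38 + 70 + 91 + 161 = 360 bits.
Saving = 483 − 360 = 123 bits.

123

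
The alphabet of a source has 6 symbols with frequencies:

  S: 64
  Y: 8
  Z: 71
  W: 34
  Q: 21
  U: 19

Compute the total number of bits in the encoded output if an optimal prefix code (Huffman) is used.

509

Merge the two smallest weights repeatedly:
Y(8) + U(19) → 27
Q(21) + 27 → 48
W(34) + 48 → 82
S(64) + Z(71) → 135
82 + 135 → 217
Each symbol's bit-cost is frequency × depth; summing gives 509 bits (equivalently 27 + 48 + 82 + 135 + 217).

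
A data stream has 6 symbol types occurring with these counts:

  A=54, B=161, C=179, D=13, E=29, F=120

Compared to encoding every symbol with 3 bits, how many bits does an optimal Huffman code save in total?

418

Fixed-length: 3 bits × 556 symbols = 1668 bits.
Huffman merges:
D(13) + E(29) → 42
42 + A(54) → 96
96 + F(120) → 216
B(161) + C(179) → 340
216 + 340 → 556
Huffman total = 42 + 96 + 216 + 340 + 556 = 1250 bits.
Saving = 1668 − 1250 = 418 bits.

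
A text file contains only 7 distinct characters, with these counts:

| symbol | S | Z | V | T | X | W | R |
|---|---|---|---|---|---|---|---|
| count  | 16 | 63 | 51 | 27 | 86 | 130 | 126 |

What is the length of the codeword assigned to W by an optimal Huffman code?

Build the tree from the bottom:
merge S(16) and T(27): 43
merge 43 and V(51): 94
merge Z(63) and X(86): 149
merge 94 and R(126): 220
merge W(130) and 149: 279
merge 220 and 279: 499
The subtree containing W is merged 2 times, so code length = 2.

2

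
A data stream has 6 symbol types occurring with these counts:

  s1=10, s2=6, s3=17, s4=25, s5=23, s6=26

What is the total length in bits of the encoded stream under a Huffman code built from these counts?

263

Build the Huffman tree bottom-up:
s2(6) + s1(10) → 16
16 + s3(17) → 33
s5(23) + s4(25) → 48
s6(26) + 33 → 59
48 + 59 → 107
Each symbol's bit-cost is frequency × depth; summing gives 263 bits (equivalently 16 + 33 + 48 + 59 + 107).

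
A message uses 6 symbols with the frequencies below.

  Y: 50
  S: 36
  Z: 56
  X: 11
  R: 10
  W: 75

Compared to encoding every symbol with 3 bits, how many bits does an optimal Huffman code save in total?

160

Fixed-length: 3 bits × 238 symbols = 714 bits.
Huffman merges:
combine R(10), X(11) → 21
combine 21, S(36) → 57
combine Y(50), Z(56) → 106
combine 57, W(75) → 132
combine 106, 132 → 238
Huffman total = 21 + 57 + 106 + 132 + 238 = 554 bits.
Saving = 714 − 554 = 160 bits.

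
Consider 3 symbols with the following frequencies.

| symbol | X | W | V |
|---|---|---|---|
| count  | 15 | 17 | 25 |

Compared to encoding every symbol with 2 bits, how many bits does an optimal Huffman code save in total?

25

Fixed-length: 2 bits × 57 symbols = 114 bits.
Huffman merges:
merge X(15) and W(17): 32
merge V(25) and 32: 57
Huffman total = 32 + 57 = 89 bits.
Saving = 114 − 89 = 25 bits.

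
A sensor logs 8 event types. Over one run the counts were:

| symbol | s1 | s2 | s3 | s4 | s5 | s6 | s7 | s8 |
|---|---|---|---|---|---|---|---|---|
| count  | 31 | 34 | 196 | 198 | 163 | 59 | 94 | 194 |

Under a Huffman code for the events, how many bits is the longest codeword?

Merge the two lowest-weight nodes at each step:
merge s1(31) and s2(34): 65
merge s6(59) and 65: 124
merge s7(94) and 124: 218
merge s5(163) and s8(194): 357
merge s3(196) and s4(198): 394
merge 218 and 357: 575
merge 394 and 575: 969
Maximum depth reached is 5.

5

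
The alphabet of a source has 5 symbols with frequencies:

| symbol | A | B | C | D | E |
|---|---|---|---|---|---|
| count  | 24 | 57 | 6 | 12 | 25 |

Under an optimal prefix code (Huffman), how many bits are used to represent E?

Huffman merges, smallest pair first:
combine C(6), D(12) → 18
combine 18, A(24) → 42
combine E(25), 42 → 67
combine B(57), 67 → 124
The subtree containing E is merged 2 times, so code length = 2.

2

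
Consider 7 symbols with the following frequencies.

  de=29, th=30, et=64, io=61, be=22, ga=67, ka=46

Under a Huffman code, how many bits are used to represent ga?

Build the tree from the bottom:
merge be(22) and de(29): 51
merge th(30) and ka(46): 76
merge 51 and io(61): 112
merge et(64) and ga(67): 131
merge 76 and 112: 188
merge 131 and 188: 319
ga sits 2 levels below the root, so its codeword is 2 bits.

2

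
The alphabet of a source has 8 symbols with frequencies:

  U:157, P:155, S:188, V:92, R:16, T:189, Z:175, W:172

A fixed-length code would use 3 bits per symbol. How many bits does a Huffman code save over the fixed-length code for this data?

Fixed-length: 3 bits × 1144 symbols = 3432 bits.
Huffman merges:
R(16) + V(92) → 108
108 + P(155) → 263
U(157) + W(172) → 329
Z(175) + S(188) → 363
T(189) + 263 → 452
329 + 363 → 692
452 + 692 → 1144
Huffman total = 108 + 263 + 329 + 363 + 452 + 692 + 1144 = 3351 bits.
Saving = 3432 − 3351 = 81 bits.

81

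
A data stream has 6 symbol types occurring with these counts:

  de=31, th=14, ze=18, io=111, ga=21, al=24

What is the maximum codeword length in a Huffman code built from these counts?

Merge the two lowest-weight nodes at each step:
combine th(14), ze(18) → 32
combine ga(21), al(24) → 45
combine de(31), 32 → 63
combine 45, 63 → 108
combine 108, io(111) → 219
The rarest symbols sit at the bottom; the longest codeword is 4 bits.

4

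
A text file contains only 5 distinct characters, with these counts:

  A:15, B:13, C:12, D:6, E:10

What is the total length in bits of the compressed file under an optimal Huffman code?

Merge the two smallest weights repeatedly:
combine D(6), E(10) → 16
combine C(12), B(13) → 25
combine A(15), 16 → 31
combine 25, 31 → 56
Total encoded bits = sum of merged weights = 16 + 25 + 31 + 56 = 128.

128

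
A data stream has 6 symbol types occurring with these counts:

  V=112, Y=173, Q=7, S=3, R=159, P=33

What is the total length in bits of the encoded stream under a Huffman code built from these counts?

1009

Greedily combine the two least-frequent nodes:
combine S(3), Q(7) → 10
combine 10, P(33) → 43
combine 43, V(112) → 155
combine 155, R(159) → 314
combine Y(173), 314 → 487
Each symbol's bit-cost is frequency × depth; summing gives 1009 bits (equivalently 10 + 43 + 155 + 314 + 487).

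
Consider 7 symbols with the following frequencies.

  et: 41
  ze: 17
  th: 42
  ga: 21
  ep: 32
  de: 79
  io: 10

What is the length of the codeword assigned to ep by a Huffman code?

3

Huffman merges, smallest pair first:
merge io(10) and ze(17): 27
merge ga(21) and 27: 48
merge ep(32) and et(41): 73
merge th(42) and 48: 90
merge 73 and de(79): 152
merge 90 and 152: 242
ep's leaf is at depth 3, giving a 3-bit codeword.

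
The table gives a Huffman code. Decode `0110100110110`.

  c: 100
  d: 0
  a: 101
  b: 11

dbdcbdbd

Read left to right; each codeword is recognised as soon as it completes (prefix code):
  0→d | 11→b | 0→d | 100→c | 11→b | 0→d | 11→b | 0→d
Decoded message: dbdcbdbd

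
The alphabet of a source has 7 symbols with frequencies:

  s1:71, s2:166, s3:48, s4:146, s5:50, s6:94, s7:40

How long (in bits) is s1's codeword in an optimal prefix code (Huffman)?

Huffman merges, smallest pair first:
s7(40) + s3(48) → 88
s5(50) + s1(71) → 121
88 + s6(94) → 182
121 + s4(146) → 267
s2(166) + 182 → 348
267 + 348 → 615
s1 sits 3 levels below the root, so its codeword is 3 bits.

3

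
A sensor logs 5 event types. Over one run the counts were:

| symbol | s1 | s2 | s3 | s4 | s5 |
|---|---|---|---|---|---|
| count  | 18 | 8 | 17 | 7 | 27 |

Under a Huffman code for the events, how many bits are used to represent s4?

3

Huffman merges, smallest pair first:
merge s4(7) and s2(8): 15
merge 15 and s3(17): 32
merge s1(18) and s5(27): 45
merge 32 and 45: 77
The subtree containing s4 is merged 3 times, so code length = 3.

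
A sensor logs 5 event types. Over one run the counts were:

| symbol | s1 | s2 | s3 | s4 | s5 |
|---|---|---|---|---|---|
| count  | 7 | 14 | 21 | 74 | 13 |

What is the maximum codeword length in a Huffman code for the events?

Merge the two lowest-weight nodes at each step:
merge s1(7) and s5(13): 20
merge s2(14) and 20: 34
merge s3(21) and 34: 55
merge 55 and s4(74): 129
The rarest symbols sit at the bottom; the longest codeword is 4 bits.

4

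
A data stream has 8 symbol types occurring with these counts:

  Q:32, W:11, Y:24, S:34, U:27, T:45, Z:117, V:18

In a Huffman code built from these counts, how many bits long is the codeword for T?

3

Build the tree from the bottom:
combine W(11), V(18) → 29
combine Y(24), U(27) → 51
combine 29, Q(32) → 61
combine S(34), T(45) → 79
combine 51, 61 → 112
combine 79, 112 → 191
combine Z(117), 191 → 308
T's leaf is at depth 3, giving a 3-bit codeword.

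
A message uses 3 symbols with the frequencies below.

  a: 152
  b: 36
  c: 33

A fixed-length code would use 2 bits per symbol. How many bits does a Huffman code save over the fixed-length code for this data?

Fixed-length: 2 bits × 221 symbols = 442 bits.
Huffman merges:
combine c(33), b(36) → 69
combine 69, a(152) → 221
Huffman total = 69 + 221 = 290 bits.
Saving = 442 − 290 = 152 bits.

152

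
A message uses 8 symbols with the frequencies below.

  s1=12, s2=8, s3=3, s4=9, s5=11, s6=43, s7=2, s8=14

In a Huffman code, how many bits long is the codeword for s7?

Repeatedly merge the two smallest:
merge s7(2) and s3(3): 5
merge 5 and s2(8): 13
merge s4(9) and s5(11): 20
merge s1(12) and 13: 25
merge s8(14) and 20: 34
merge 25 and 34: 59
merge s6(43) and 59: 102
The subtree containing s7 is merged 5 times, so code length = 5.

5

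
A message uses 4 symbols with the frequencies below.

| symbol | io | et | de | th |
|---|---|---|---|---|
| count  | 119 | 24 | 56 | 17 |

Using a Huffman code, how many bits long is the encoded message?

Merge the two smallest weights repeatedly:
th(17) + et(24) → 41
41 + de(56) → 97
97 + io(119) → 216
Total encoded bits = sum of merged weights = 41 + 97 + 216 = 354.

354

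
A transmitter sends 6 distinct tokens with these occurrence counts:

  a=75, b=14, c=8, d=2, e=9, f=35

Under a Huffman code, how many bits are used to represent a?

Repeatedly merge the two smallest:
d(2) + c(8) → 10
e(9) + 10 → 19
b(14) + 19 → 33
33 + f(35) → 68
68 + a(75) → 143
a sits one level below the root: a 1-bit codeword.

1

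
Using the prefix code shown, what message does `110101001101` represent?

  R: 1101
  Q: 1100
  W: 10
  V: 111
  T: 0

Read left to right; each codeword is recognised as soon as it completes (prefix code):
  1101→R | 0→T | 10→W | 0→T | 1101→R
Decoded message: RTWTR

RTWTR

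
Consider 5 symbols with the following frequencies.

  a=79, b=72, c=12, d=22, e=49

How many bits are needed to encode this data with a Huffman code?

Greedily combine the two least-frequent nodes:
combine c(12), d(22) → 34
combine 34, e(49) → 83
combine b(72), a(79) → 151
combine 83, 151 → 234
Total encoded bits = sum of merged weights = 34 + 83 + 151 + 234 = 502.

502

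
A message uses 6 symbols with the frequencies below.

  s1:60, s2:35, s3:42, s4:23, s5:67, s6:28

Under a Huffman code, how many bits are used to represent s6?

Build the tree from the bottom:
s4(23) + s6(28) → 51
s2(35) + s3(42) → 77
51 + s1(60) → 111
s5(67) + 77 → 144
111 + 144 → 255
The subtree containing s6 is merged 3 times, so code length = 3.

3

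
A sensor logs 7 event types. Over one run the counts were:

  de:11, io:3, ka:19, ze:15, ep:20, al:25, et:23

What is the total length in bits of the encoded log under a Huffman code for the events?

Build the Huffman tree bottom-up:
merge io(3) and de(11): 14
merge 14 and ze(15): 29
merge ka(19) and ep(20): 39
merge et(23) and al(25): 48
merge 29 and 39: 68
merge 48 and 68: 116
Each symbol's bit-cost is frequency × depth; summing gives 314 bits (equivalently 14 + 29 + 39 + 48 + 68 + 116).

314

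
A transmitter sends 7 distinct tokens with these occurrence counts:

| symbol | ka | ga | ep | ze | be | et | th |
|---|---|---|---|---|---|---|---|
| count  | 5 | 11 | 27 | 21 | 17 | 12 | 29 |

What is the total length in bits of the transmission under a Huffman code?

Merge the two smallest weights repeatedly:
combine ka(5), ga(11) → 16
combine et(12), 16 → 28
combine be(17), ze(21) → 38
combine ep(27), 28 → 55
combine th(29), 38 → 67
combine 55, 67 → 122
Total encoded bits = sum of merged weights = 16 + 28 + 38 + 55 + 67 + 122 = 326.

326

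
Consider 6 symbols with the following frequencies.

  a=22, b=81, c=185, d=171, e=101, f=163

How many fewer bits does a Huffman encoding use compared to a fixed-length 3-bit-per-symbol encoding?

416

Fixed-length: 3 bits × 723 symbols = 2169 bits.
Huffman merges:
a(22) + b(81) → 103
e(101) + 103 → 204
f(163) + d(171) → 334
c(185) + 204 → 389
334 + 389 → 723
Huffman total = 103 + 204 + 334 + 389 + 723 = 1753 bits.
Saving = 2169 − 1753 = 416 bits.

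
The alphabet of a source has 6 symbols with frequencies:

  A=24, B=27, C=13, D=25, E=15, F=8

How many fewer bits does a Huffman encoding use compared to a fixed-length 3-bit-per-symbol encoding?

55

Fixed-length: 3 bits × 112 symbols = 336 bits.
Huffman merges:
combine F(8), C(13) → 21
combine E(15), 21 → 36
combine A(24), D(25) → 49
combine B(27), 36 → 63
combine 49, 63 → 112
Huffman total = 21 + 36 + 49 + 63 + 112 = 281 bits.
Saving = 336 − 281 = 55 bits.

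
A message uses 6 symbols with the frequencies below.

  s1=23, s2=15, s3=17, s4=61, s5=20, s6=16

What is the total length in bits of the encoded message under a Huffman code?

365

Build the Huffman tree bottom-up:
combine s2(15), s6(16) → 31
combine s3(17), s5(20) → 37
combine s1(23), 31 → 54
combine 37, 54 → 91
combine s4(61), 91 → 152
Each symbol's bit-cost is frequency × depth; summing gives 365 bits (equivalently 31 + 37 + 54 + 91 + 152).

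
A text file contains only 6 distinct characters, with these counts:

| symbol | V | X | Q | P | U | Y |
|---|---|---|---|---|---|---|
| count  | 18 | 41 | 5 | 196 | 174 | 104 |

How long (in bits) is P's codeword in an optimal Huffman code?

1

Build the tree from the bottom:
Q(5) + V(18) → 23
23 + X(41) → 64
64 + Y(104) → 168
168 + U(174) → 342
P(196) + 342 → 538
P is a child of the root — depth 1, so its codeword is a single bit.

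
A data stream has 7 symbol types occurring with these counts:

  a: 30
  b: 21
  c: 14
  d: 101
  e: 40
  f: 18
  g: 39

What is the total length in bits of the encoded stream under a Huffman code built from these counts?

670

Build the Huffman tree bottom-up:
merge c(14) and f(18): 32
merge b(21) and a(30): 51
merge 32 and g(39): 71
merge e(40) and 51: 91
merge 71 and 91: 162
merge d(101) and 162: 263
Each symbol's bit-cost is frequency × depth; summing gives 670 bits (equivalently 32 + 51 + 71 + 91 + 162 + 263).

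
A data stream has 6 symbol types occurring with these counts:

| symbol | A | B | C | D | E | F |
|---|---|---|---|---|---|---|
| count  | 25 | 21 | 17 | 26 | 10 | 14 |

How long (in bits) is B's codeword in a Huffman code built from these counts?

3

Build the tree from the bottom:
E(10) + F(14) → 24
C(17) + B(21) → 38
24 + A(25) → 49
D(26) + 38 → 64
49 + 64 → 113
The subtree containing B is merged 3 times, so code length = 3.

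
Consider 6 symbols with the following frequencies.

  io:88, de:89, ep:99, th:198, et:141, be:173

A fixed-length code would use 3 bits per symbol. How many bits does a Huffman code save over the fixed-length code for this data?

371

Fixed-length: 3 bits × 788 symbols = 2364 bits.
Huffman merges:
io(88) + de(89) → 177
ep(99) + et(141) → 240
be(173) + 177 → 350
th(198) + 240 → 438
350 + 438 → 788
Huffman total = 177 + 240 + 350 + 438 + 788 = 1993 bits.
Saving = 2364 − 1993 = 371 bits.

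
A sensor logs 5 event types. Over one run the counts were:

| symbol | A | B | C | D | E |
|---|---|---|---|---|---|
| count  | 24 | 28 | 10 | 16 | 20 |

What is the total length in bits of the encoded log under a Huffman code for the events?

222

Merge the two smallest weights repeatedly:
merge C(10) and D(16): 26
merge E(20) and A(24): 44
merge 26 and B(28): 54
merge 44 and 54: 98
Each symbol's bit-cost is frequency × depth; summing gives 222 bits (equivalently 26 + 44 + 54 + 98).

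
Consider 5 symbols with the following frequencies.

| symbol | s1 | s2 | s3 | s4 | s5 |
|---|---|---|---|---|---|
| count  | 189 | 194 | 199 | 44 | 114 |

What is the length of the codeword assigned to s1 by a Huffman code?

2

Repeatedly merge the two smallest:
s4(44) + s5(114) → 158
158 + s1(189) → 347
s2(194) + s3(199) → 393
347 + 393 → 740
s1 sits 2 levels below the root, so its codeword is 2 bits.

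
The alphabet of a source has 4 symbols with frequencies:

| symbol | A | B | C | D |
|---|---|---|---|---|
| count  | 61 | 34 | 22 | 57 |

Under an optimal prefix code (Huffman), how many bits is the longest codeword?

3

Merge the two lowest-weight nodes at each step:
combine C(22), B(34) → 56
combine 56, D(57) → 113
combine A(61), 113 → 174
The first pair merged (C, B) ends up deepest, at depth 3.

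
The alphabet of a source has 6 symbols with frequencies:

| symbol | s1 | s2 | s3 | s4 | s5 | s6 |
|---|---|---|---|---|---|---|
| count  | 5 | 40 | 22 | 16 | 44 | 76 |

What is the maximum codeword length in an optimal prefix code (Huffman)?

4

Merge the two lowest-weight nodes at each step:
merge s1(5) and s4(16): 21
merge 21 and s3(22): 43
merge s2(40) and 43: 83
merge s5(44) and s6(76): 120
merge 83 and 120: 203
The first pair merged (s1, s4) ends up deepest, at depth 4.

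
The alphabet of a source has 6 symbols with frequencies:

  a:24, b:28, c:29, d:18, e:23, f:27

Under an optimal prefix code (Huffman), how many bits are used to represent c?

2

Huffman merges, smallest pair first:
d(18) + e(23) → 41
a(24) + f(27) → 51
b(28) + c(29) → 57
41 + 51 → 92
57 + 92 → 149
c sits 2 levels below the root, so its codeword is 2 bits.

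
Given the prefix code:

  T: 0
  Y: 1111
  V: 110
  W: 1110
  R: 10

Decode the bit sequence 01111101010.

Read left to right; each codeword is recognised as soon as it completes (prefix code):
  0→T | 1111→Y | 10→R | 10→R | 10→R
Decoded message: TYRRR

TYRRR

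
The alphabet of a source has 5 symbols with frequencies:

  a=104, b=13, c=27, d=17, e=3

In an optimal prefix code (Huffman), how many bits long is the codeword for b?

4

Huffman merges, smallest pair first:
e(3) + b(13) → 16
16 + d(17) → 33
c(27) + 33 → 60
60 + a(104) → 164
The subtree containing b is merged 4 times, so code length = 4.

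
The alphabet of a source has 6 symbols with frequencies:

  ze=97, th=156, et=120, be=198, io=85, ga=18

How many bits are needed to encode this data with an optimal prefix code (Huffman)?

1651

Greedily combine the two least-frequent nodes:
merge ga(18) and io(85): 103
merge ze(97) and 103: 200
merge et(120) and th(156): 276
merge be(198) and 200: 398
merge 276 and 398: 674
Each symbol's bit-cost is frequency × depth; summing gives 1651 bits (equivalently 103 + 200 + 276 + 398 + 674).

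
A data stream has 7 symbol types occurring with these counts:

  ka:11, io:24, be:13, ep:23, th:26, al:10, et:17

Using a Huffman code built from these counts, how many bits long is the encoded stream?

343

Merge the two smallest weights repeatedly:
combine al(10), ka(11) → 21
combine be(13), et(17) → 30
combine 21, ep(23) → 44
combine io(24), th(26) → 50
combine 30, 44 → 74
combine 50, 74 → 124
Each symbol's bit-cost is frequency × depth; summing gives 343 bits (equivalently 21 + 30 + 44 + 50 + 74 + 124).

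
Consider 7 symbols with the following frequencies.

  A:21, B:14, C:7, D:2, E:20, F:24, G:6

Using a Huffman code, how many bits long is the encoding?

240

Greedily combine the two least-frequent nodes:
merge D(2) and G(6): 8
merge C(7) and 8: 15
merge B(14) and 15: 29
merge E(20) and A(21): 41
merge F(24) and 29: 53
merge 41 and 53: 94
Each symbol's bit-cost is frequency × depth; summing gives 240 bits (equivalently 8 + 15 + 29 + 41 + 53 + 94).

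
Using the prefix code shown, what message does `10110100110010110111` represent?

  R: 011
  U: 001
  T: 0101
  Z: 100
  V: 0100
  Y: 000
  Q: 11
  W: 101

WWUZWWQ

Read left to right; each codeword is recognised as soon as it completes (prefix code):
  101→W | 101→W | 001→U | 100→Z | 101→W | 101→W | 11→Q
Decoded message: WWUZWWQ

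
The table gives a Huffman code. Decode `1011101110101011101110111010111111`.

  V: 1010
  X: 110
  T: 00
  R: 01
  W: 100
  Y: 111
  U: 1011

Read left to right; each codeword is recognised as soon as it completes (prefix code):
  1011→U | 1011→U | 1010→V | 1011→U | 1011→U | 1011→U | 1010→V | 111→Y | 111→Y
Decoded message: UUVUUUVYY

UUVUUUVYY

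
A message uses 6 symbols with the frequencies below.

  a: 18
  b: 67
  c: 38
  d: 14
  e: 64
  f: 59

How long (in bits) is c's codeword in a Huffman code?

3

Repeatedly merge the two smallest:
merge d(14) and a(18): 32
merge 32 and c(38): 70
merge f(59) and e(64): 123
merge b(67) and 70: 137
merge 123 and 137: 260
The subtree containing c is merged 3 times, so code length = 3.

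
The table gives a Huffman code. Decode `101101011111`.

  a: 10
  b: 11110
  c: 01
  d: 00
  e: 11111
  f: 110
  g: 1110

afae

Read left to right; each codeword is recognised as soon as it completes (prefix code):
  10→a | 110→f | 10→a | 11111→e
Decoded message: afae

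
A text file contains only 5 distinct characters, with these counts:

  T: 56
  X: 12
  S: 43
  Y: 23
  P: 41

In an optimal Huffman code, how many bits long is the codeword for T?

2

Huffman merges, smallest pair first:
X(12) + Y(23) → 35
35 + P(41) → 76
S(43) + T(56) → 99
76 + 99 → 175
T's leaf is at depth 2, giving a 2-bit codeword.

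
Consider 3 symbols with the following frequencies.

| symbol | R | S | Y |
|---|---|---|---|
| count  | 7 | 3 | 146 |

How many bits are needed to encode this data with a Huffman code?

Build the Huffman tree bottom-up:
S(3) + R(7) → 10
10 + Y(146) → 156
The encoded length is the sum of every internal node's weight: 10 + 156 = 166 bits.

166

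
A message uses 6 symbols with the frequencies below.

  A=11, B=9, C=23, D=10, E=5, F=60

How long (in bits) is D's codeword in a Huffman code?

4

Repeatedly merge the two smallest:
merge E(5) and B(9): 14
merge D(10) and A(11): 21
merge 14 and 21: 35
merge C(23) and 35: 58
merge 58 and F(60): 118
The subtree containing D is merged 4 times, so code length = 4.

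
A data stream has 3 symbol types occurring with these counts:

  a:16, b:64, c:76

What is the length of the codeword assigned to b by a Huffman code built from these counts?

Huffman merges, smallest pair first:
combine a(16), b(64) → 80
combine c(76), 80 → 156
The subtree containing b is merged 2 times, so code length = 2.

2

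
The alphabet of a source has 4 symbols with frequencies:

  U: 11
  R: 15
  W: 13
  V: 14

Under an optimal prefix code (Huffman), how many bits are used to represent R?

Repeatedly merge the two smallest:
merge U(11) and W(13): 24
merge V(14) and R(15): 29
merge 24 and 29: 53
R sits 2 levels below the root, so its codeword is 2 bits.

2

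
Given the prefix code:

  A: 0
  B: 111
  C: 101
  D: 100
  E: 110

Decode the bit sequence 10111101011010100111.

Read left to right; each codeword is recognised as soon as it completes (prefix code):
  101→C | 111→B | 0→A | 101→C | 101→C | 0→A | 100→D | 111→B
Decoded message: CBACCADB

CBACCADB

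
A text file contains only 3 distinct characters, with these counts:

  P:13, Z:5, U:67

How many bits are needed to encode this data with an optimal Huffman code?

Build the Huffman tree bottom-up:
combine Z(5), P(13) → 18
combine 18, U(67) → 85
The encoded length is the sum of every internal node's weight: 18 + 85 = 103 bits.

103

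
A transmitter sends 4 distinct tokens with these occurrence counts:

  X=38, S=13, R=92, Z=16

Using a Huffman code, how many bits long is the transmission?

255

Build the Huffman tree bottom-up:
S(13) + Z(16) → 29
29 + X(38) → 67
67 + R(92) → 159
The encoded length is the sum of every internal node's weight: 29 + 67 + 159 = 255 bits.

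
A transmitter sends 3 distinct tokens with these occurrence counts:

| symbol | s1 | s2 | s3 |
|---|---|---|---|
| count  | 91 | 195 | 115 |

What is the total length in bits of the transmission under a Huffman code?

Build the Huffman tree bottom-up:
merge s1(91) and s3(115): 206
merge s2(195) and 206: 401
Total encoded bits = sum of merged weights = 206 + 401 = 607.

607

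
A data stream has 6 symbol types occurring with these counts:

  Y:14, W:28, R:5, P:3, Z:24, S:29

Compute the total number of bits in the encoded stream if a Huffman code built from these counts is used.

236

Build the Huffman tree bottom-up:
P(3) + R(5) → 8
8 + Y(14) → 22
22 + Z(24) → 46
W(28) + S(29) → 57
46 + 57 → 103
Total encoded bits = sum of merged weights = 8 + 22 + 46 + 57 + 103 = 236.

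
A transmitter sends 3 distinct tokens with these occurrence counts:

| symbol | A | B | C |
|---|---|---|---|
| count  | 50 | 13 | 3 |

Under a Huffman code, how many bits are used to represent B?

Repeatedly merge the two smallest:
merge C(3) and B(13): 16
merge 16 and A(50): 66
B's leaf is at depth 2, giving a 2-bit codeword.

2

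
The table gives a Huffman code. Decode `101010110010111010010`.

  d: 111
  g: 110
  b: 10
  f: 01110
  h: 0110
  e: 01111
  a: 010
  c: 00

Read left to right; each codeword is recognised as soon as it completes (prefix code):
  10→b | 10→b | 10→b | 110→g | 010→a | 111→d | 010→a | 010→a
Decoded message: bbbgadaa

bbbgadaa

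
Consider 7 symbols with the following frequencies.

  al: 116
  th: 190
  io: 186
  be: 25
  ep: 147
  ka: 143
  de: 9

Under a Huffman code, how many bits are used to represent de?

Repeatedly merge the two smallest:
combine de(9), be(25) → 34
combine 34, al(116) → 150
combine ka(143), ep(147) → 290
combine 150, io(186) → 336
combine th(190), 290 → 480
combine 336, 480 → 816
de's leaf is at depth 4, giving a 4-bit codeword.

4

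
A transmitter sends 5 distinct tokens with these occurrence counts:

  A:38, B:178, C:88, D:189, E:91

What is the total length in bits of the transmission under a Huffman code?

Build the Huffman tree bottom-up:
merge A(38) and C(88): 126
merge E(91) and 126: 217
merge B(178) and D(189): 367
merge 217 and 367: 584
Each symbol's bit-cost is frequency × depth; summing gives 1294 bits (equivalently 126 + 217 + 367 + 584).

1294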